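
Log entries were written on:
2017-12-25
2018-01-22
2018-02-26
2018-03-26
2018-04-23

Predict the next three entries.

2018-05-28, 2018-06-25, 2018-07-23

These are Mondays at 28- or 35-day spacing (28, 35, 28, 28).
The pattern: 4th Monday of the month.
May 2018 — 4th Monday is 2018-05-28.
June 2018 — 4th Monday is 2018-06-25.
July 2018 — 4th Monday is 2018-07-23.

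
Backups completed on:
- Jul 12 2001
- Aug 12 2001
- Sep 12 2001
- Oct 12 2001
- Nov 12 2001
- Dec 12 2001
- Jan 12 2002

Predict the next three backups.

Feb 12 2002, Mar 12 2002, Apr 12 2002

Each date is the 12th; the gaps (31, 31, 30, 31, 30, 31) track the month lengths.
The rule is the 12th of each month.
Next: February 2002 → Feb 12 2002.
Next: March 2002 → Mar 12 2002.
Next: April 2002 → Apr 12 2002.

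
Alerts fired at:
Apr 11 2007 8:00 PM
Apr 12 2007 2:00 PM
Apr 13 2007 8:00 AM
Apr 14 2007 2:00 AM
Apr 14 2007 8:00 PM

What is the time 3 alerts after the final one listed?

Gaps: 18, 18, 18, 18 hours — each event is 18 hours after the previous one.
Apr 14 2007 8:00 PM + 18 h = Apr 15 2007 2:00 PM.
Apr 15 2007 2:00 PM + 18 h = Apr 16 2007 8:00 AM.
Apr 16 2007 8:00 AM + 18 h = Apr 17 2007 2:00 AM.

Apr 17 2007 2:00 AM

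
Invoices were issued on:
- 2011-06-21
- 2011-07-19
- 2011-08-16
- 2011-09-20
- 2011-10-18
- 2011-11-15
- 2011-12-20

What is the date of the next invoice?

2012-01-17

Gaps: 28, 28, 35, 28, 28, 35 days — a mix of 28 and 35. Every date is a Tuesday.
Each is the 3rd Tuesday of its month.
January 2012 — 3rd Tuesday is 2012-01-17.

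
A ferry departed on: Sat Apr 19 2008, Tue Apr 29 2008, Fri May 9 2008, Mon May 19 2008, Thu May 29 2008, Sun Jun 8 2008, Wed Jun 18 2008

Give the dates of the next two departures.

Gaps between consecutive events: 10, 10, 10, 10, 10, 10 days — a constant 10-day interval.
Wed Jun 18 2008 + 10 days = Sat Jun 28 2008.
Sat Jun 28 2008 + 10 days = Tue Jul 8 2008.

Sat Jun 28 2008, Tue Jul 8 2008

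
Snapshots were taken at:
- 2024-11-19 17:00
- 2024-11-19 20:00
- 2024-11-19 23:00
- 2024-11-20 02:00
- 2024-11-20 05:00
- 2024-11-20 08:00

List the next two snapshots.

Spacing: 3, 3, 3, 3, 3 h — constant 3 h.
2024-11-20 08:00 + 3 h = 2024-11-20 11:00.
2024-11-20 11:00 + 3 h = 2024-11-20 14:00.

2024-11-20 11:00, 2024-11-20 14:00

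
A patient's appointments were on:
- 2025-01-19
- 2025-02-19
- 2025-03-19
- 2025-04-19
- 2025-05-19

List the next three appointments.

2025-06-19, 2025-07-19, 2025-08-19

Gaps: 31, 28, 31, 30 days — not constant. Every event is on the 19th of the month.
Pattern: the 19th of each month.
June 2025: 2025-06-19.
Next: July 2025 → 2025-07-19.
August 2025: 2025-08-19.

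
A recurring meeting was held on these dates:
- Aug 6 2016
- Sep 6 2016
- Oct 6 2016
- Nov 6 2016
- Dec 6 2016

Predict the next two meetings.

Each date is the 6th; the gaps (31, 30, 31, 30) track the month lengths.
The rule is the 6th of each month.
January 2017: Jan 6 2017.
February 2017: Feb 6 2017.

Jan 6 2017, Feb 6 2017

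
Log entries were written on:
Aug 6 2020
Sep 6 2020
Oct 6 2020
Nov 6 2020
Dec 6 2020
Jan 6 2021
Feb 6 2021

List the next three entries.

Mar 6 2021, Apr 6 2021, May 6 2021

Gaps: 31, 30, 31, 30, 31, 31 days — not constant. Every event is on the 6th of the month.
Pattern: the 6th of each month.
March 2021: Mar 6 2021.
Next: April 2021 → Apr 6 2021.
May 2021: May 6 2021.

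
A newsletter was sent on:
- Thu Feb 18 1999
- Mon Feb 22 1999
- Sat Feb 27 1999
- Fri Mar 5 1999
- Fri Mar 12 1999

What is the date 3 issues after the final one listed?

Thu Apr 8 1999

The spacing grows by 1 each time: 4, 5, 6, 7 days.
Next gap: 8 days. Fri Mar 12 1999 + 8 days = Sat Mar 20 1999.
Next gap: 9 days. Sat Mar 20 1999 + 9 days = Mon Mar 29 1999.
Next gap: 10 days. Mon Mar 29 1999 + 10 days = Thu Apr 8 1999.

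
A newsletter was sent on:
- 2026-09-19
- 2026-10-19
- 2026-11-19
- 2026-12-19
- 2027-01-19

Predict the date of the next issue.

2027-02-19

Gaps: 30, 31, 30, 31 days — not constant. Every event is on the 19th of the month.
Pattern: the 19th of each month.
February 2027: 2027-02-19.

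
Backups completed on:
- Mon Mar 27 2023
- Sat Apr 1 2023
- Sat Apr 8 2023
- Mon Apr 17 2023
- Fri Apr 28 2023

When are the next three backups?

Thu May 11 2023, Fri May 26 2023, Mon Jun 12 2023

The spacing grows by 2 each time: 5, 7, 9, 11 days.
Next gap: 13 days. Fri Apr 28 2023 + 13 days = Thu May 11 2023.
Next gap: 15 days. Thu May 11 2023 + 15 days = Fri May 26 2023.
Next gap: 17 days. Fri May 26 2023 + 17 days = Mon Jun 12 2023.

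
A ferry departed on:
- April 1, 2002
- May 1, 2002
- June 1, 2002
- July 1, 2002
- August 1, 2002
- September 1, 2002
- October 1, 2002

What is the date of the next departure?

November 1, 2002

Gaps: 30, 31, 30, 31, 31, 30 days — not constant. Every event is on the 1st of the month.
Pattern: the 1st of each month.
November 2002: November 1, 2002.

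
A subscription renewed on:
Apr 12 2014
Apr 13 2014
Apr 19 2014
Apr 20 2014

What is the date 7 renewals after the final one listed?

Gaps: 1, 6, 1 days — not constant, but cyclic with period 2.
The events fall on every Saturday and Sunday.
The following Saturday is Apr 26 2014.
The following Sunday is Apr 27 2014.
Next Saturday: May 3 2014.
The following Sunday is May 4 2014.
The following Saturday is May 10 2014.
The following Sunday is May 11 2014.
The following Saturday is May 17 2014.

May 17 2014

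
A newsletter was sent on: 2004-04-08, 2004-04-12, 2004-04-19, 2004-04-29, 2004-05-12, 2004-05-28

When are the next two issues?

2004-06-16, 2004-07-08

Intervals are 4, 7, 10, 13, 16 days — an arithmetic progression with common difference 3.
Next gap: 19 days. 2004-05-28 + 19 days = 2004-06-16.
Next gap: 22 days. 2004-06-16 + 22 days = 2004-07-08.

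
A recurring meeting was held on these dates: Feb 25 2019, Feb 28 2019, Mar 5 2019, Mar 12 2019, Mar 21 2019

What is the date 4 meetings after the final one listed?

May 16 2019

Intervals are 3, 5, 7, 9 days — an arithmetic progression with common difference 2.
Next gap: 11 days. Mar 21 2019 + 11 days = Apr 1 2019.
Next gap: 13 days. Apr 1 2019 + 13 days = Apr 14 2019.
Next gap: 15 days. Apr 14 2019 + 15 days = Apr 29 2019.
Next gap: 17 days. Apr 29 2019 + 17 days = May 16 2019.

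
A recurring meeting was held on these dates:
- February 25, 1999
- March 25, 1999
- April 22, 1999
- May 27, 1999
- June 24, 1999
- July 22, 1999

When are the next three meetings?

August 26, 1999; September 23, 1999; October 28, 1999

All dates are Thursdays, 28, 28, 35, 28, 28 days apart.
Specifically, the 4th Thursday of each month.
August 1999 — 4th Thursday is August 26, 1999.
4th Thursday of September 1999: September 23, 1999.
4th Thursday of October 1999: October 28, 1999.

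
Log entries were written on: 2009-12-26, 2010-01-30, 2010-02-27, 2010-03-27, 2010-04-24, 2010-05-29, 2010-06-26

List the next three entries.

2010-07-31, 2010-08-28, 2010-09-25

All Saturdays; the gaps (35, 28, 28, 28, 35, 28) vary with month length.
This is the last Saturday of each month.
Last Saturday of July 2010: 2010-07-31.
August 2010 ends with Saturday 2010-08-28.
September 2010 ends with Saturday 2010-09-25.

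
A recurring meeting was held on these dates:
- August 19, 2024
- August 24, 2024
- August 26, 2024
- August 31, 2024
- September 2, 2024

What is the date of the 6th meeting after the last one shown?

September 23, 2024

The gap pattern 5, 2, 5, 2 repeats every 2 events.
These are the Mondays and Saturdays of each week.
The following Saturday is September 7, 2024.
The following Monday is September 9, 2024.
The following Saturday is September 14, 2024.
The following Monday is September 16, 2024.
Next Saturday: September 21, 2024.
The following Monday is September 23, 2024.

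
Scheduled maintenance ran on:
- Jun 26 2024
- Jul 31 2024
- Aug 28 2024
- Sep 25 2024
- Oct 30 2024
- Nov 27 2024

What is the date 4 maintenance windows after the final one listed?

Mar 26 2025

Every date is a Wednesday; gaps 35, 28, 28, 35, 28 days.
Each is the last Wednesday of its month (at least one falls on the 29th or later, ruling out '4th Wednesday').
December 2024 ends with Wednesday Dec 25 2024.
January 2025 ends with Wednesday Jan 29 2025.
February 2025 ends with Wednesday Feb 26 2025.
March 2025 ends with Wednesday Mar 26 2025.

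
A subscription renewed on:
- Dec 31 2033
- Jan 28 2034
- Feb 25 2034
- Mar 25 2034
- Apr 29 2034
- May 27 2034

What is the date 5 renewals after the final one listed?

All Saturdays; the gaps (28, 28, 28, 35, 28) vary with month length.
This is the last Saturday of each month.
Last Saturday of June 2034: Jun 24 2034.
July 2034 ends with Saturday Jul 29 2034.
Last Saturday of August 2034: Aug 26 2034.
September 2034 ends with Saturday Sep 30 2034.
Last Saturday of October 2034: Oct 28 2034.

Oct 28 2034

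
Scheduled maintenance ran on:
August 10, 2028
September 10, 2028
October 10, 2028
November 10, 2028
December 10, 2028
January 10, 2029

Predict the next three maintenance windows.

Gaps: 31, 30, 31, 30, 31 days — not constant. Every event is on the 10th of the month.
Pattern: the 10th of each month.
February 2029: February 10, 2029.
Next: March 2029 → March 10, 2029.
Next: April 2029 → April 10, 2029.

February 10, 2029; March 10, 2029; April 10, 2029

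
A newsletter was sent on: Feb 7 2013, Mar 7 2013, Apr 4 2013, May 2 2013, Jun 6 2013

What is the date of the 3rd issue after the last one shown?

Sep 5 2013

These are Thursdays at 28- or 35-day spacing (28, 28, 28, 35).
The pattern: 1st Thursday of the month.
July 2013 — 1st Thursday is Jul 4 2013.
1st Thursday of August 2013: Aug 1 2013.
1st Thursday of September 2013: Sep 5 2013.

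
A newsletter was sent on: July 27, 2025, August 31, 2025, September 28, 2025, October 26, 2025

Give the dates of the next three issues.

November 30, 2025; December 28, 2025; January 25, 2026

These are Sundays with 35, 28, 28-day gaps.
Each is the final Sunday of its month — August 31, 2025 is past the 28th, so '4th Sunday' doesn't fit.
November 2025 ends with Sunday November 30, 2025.
Last Sunday of December 2025: December 28, 2025.
January 2026 ends with Sunday January 25, 2026.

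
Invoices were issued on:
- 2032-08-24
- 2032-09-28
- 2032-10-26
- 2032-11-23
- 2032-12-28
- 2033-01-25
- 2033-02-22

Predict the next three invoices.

These are Tuesdays at 28- or 35-day spacing (35, 28, 28, 35, 28, 28).
The pattern: 4th Tuesday of the month.
March 2033 — 4th Tuesday is 2033-03-22.
4th Tuesday of April 2033: 2033-04-26.
4th Tuesday of May 2033: 2033-05-24.

2033-03-22, 2033-04-26, 2033-05-24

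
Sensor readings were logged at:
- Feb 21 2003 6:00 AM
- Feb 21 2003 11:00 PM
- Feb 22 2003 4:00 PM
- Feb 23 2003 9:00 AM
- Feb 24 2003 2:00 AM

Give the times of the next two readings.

Gaps: 17, 17, 17, 17 hours — each event is 17 hours after the previous one.
Feb 24 2003 2:00 AM + 17 h = Feb 24 2003 7:00 PM.
Feb 24 2003 7:00 PM + 17 h = Feb 25 2003 12:00 PM.

Feb 24 2003 7:00 PM, Feb 25 2003 12:00 PM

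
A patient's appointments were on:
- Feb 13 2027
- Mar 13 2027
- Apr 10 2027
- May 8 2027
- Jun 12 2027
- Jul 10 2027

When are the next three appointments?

These are Saturdays at 28- or 35-day spacing (28, 28, 28, 35, 28).
The pattern: 2nd Saturday of the month.
August 2027 — 2nd Saturday is Aug 14 2027.
September 2027 — 2nd Saturday is Sep 11 2027.
October 2027 — 2nd Saturday is Oct 9 2027.

Aug 14 2027, Sep 11 2027, Oct 9 2027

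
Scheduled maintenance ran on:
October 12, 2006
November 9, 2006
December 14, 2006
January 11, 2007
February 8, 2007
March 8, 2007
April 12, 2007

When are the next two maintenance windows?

All dates are Thursdays, 28, 35, 28, 28, 28, 35 days apart.
Specifically, the 2nd Thursday of each month.
2nd Thursday of May 2007: May 10, 2007.
2nd Thursday of June 2007: June 14, 2007.

May 10, 2007; June 14, 2007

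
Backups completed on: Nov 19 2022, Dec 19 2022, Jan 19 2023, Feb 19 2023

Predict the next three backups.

Mar 19 2023, Apr 19 2023, May 19 2023

The day-of-month is always 19 (30, 31, 31 days between events).
So this recurs on the 19th of each month.
March 2023: Mar 19 2023.
April 2023: Apr 19 2023.
Next: May 2023 → May 19 2023.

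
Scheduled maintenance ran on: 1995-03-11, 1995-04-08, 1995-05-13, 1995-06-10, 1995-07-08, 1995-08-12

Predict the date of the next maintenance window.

1995-09-09

All dates are Saturdays, 28, 35, 28, 28, 35 days apart.
Specifically, the 2nd Saturday of each month.
September 1995 — 2nd Saturday is 1995-09-09.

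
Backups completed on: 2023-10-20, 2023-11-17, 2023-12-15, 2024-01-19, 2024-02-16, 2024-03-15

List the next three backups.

2024-04-19, 2024-05-17, 2024-06-21

These are Fridays at 28- or 35-day spacing (28, 28, 35, 28, 28).
The pattern: 3rd Friday of the month.
April 2024 — 3rd Friday is 2024-04-19.
3rd Friday of May 2024: 2024-05-17.
3rd Friday of June 2024: 2024-06-21.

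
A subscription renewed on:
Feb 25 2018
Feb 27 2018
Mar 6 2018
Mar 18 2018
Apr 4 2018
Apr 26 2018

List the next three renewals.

May 23 2018, Jun 24 2018, Jul 31 2018

Gaps: 2, 7, 12, 17, 22 days — each gap is 5 larger than the previous one.
Next gap: 27 days. Apr 26 2018 + 27 days = May 23 2018.
Next gap: 32 days. May 23 2018 + 32 days = Jun 24 2018.
Next gap: 37 days. Jun 24 2018 + 37 days = Jul 31 2018.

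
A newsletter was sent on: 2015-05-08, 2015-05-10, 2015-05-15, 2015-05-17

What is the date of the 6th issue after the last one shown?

The gap pattern 2, 5, 2 repeats every 2 events.
These are the Fridays and Sundays of each week.
Next Friday: 2015-05-22.
Next Sunday: 2015-05-24.
Next Friday: 2015-05-29.
Next Sunday: 2015-05-31.
Next Friday: 2015-06-05.
The following Sunday is 2015-06-07.

2015-06-07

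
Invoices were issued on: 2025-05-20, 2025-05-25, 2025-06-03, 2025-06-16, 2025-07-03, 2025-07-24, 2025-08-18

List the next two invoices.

The spacing grows by 4 each time: 5, 9, 13, 17, 21, 25 days.
Next gap: 29 days. 2025-08-18 + 29 days = 2025-09-16.
Next gap: 33 days. 2025-09-16 + 33 days = 2025-10-19.

2025-09-16, 2025-10-19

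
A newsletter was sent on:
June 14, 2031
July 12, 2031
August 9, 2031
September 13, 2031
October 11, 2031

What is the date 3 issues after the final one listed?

Gaps: 28, 28, 35, 28 days — a mix of 28 and 35. Every date is a Saturday.
Each is the 2nd Saturday of its month.
2nd Saturday of November 2031: November 8, 2031.
December 2031 — 2nd Saturday is December 13, 2031.
2nd Saturday of January 2032: January 10, 2032.

January 10, 2032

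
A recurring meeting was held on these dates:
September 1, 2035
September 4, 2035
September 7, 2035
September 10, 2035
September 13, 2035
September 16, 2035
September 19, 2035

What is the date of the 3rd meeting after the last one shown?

September 28, 2035

Gaps between consecutive events: 3, 3, 3, 3, 3, 3 days — a constant 3-day interval.
September 19, 2035 + 3 days = September 22, 2035.
September 22, 2035 + 3 days = September 25, 2035.
September 25, 2035 + 3 days = September 28, 2035.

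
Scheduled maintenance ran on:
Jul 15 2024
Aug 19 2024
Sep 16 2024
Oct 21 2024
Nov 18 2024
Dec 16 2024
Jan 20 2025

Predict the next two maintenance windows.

Feb 17 2025, Mar 17 2025

These are Mondays at 28- or 35-day spacing (35, 28, 35, 28, 28, 35).
The pattern: 3rd Monday of the month.
3rd Monday of February 2025: Feb 17 2025.
3rd Monday of March 2025: Mar 17 2025.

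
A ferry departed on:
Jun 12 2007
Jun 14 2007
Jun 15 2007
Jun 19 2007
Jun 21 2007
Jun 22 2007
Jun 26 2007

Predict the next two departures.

Every event lands on a Tuesday or Thursday or Friday (gaps cycle 2, 1, 4, 2, 1, 4).
So the schedule is: every Tuesday, Thursday and Friday.
The following Thursday is Jun 28 2007.
Next Friday: Jun 29 2007.

Jun 28 2007, Jun 29 2007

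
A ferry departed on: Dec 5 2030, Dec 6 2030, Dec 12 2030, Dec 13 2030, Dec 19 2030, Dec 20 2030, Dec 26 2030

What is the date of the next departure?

Every event lands on a Thursday or Friday (gaps cycle 1, 6, 1, 6, 1, 6).
So the schedule is: every Thursday and Friday.
Next Friday: Dec 27 2030.

Dec 27 2030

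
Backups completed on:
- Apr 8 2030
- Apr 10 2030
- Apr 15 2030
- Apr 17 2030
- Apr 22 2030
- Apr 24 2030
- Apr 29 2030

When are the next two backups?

Every event lands on a Monday or Wednesday (gaps cycle 2, 5, 2, 5, 2, 5).
So the schedule is: every Monday and Wednesday.
Next Wednesday: May 1 2030.
Next Monday: May 6 2030.

May 1 2030, May 6 2030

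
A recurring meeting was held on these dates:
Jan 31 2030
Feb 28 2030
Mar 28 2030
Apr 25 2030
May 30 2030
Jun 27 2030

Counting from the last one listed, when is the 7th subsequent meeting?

Jan 30 2031

All Thursdays; the gaps (28, 28, 28, 35, 28) vary with month length.
This is the last Thursday of each month.
July 2030 ends with Thursday Jul 25 2030.
Last Thursday of August 2030: Aug 29 2030.
September 2030 ends with Thursday Sep 26 2030.
October 2030 ends with Thursday Oct 31 2030.
Last Thursday of November 2030: Nov 28 2030.
Last Thursday of December 2030: Dec 26 2030.
January 2031 ends with Thursday Jan 30 2031.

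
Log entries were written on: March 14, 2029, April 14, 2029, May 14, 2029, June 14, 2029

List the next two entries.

July 14, 2029; August 14, 2029

The day-of-month is always 14 (31, 30, 31 days between events).
So this recurs on the 14th of each month.
July 2029: July 14, 2029.
August 2029: August 14, 2029.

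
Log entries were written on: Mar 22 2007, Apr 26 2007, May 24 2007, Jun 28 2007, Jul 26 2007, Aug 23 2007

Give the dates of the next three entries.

Sep 27 2007, Oct 25 2007, Nov 22 2007

Gaps: 35, 28, 35, 28, 28 days — a mix of 28 and 35. Every date is a Thursday.
Each is the 4th Thursday of its month.
4th Thursday of September 2007: Sep 27 2007.
4th Thursday of October 2007: Oct 25 2007.
November 2007 — 4th Thursday is Nov 22 2007.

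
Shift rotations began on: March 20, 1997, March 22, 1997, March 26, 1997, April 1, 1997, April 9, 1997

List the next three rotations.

April 19, 1997; May 1, 1997; May 15, 1997

Gaps: 2, 4, 6, 8 days — each gap is 2 larger than the previous one.
Next gap: 10 days. April 9, 1997 + 10 days = April 19, 1997.
Next gap: 12 days. April 19, 1997 + 12 days = May 1, 1997.
Next gap: 14 days. May 1, 1997 + 14 days = May 15, 1997.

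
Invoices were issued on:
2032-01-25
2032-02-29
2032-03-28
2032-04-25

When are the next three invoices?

2032-05-30, 2032-06-27, 2032-07-25

These are Sundays with 35, 28, 28-day gaps.
Each is the final Sunday of its month — 2032-02-29 is past the 28th, so '4th Sunday' doesn't fit.
May 2032 ends with Sunday 2032-05-30.
June 2032 ends with Sunday 2032-06-27.
July 2032 ends with Sunday 2032-07-25.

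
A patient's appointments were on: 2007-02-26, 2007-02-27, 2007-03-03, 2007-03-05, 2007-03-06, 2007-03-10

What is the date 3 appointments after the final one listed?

2007-03-17

Gaps: 1, 4, 2, 1, 4 days — not constant, but cyclic with period 3.
The events fall on every Monday, Tuesday and Saturday.
The following Monday is 2007-03-12.
Next Tuesday: 2007-03-13.
The following Saturday is 2007-03-17.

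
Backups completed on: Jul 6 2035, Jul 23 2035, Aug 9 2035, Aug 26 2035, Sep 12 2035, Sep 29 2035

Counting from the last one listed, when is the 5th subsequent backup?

The spacing is 17, 17, 17, 17, 17 days — always 17 days.
Sep 29 2035 + 17 days = Oct 16 2035.
Oct 16 2035 + 17 days = Nov 2 2035.
Nov 2 2035 + 17 days = Nov 19 2035.
Nov 19 2035 + 17 days = Dec 6 2035.
Dec 6 2035 + 17 days = Dec 23 2035.

Dec 23 2035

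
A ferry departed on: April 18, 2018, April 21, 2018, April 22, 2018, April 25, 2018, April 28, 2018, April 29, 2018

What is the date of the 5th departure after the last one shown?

May 12, 2018

Every event lands on a Wednesday or Saturday or Sunday (gaps cycle 3, 1, 3, 3, 1).
So the schedule is: every Wednesday, Saturday and Sunday.
The following Wednesday is May 2, 2018.
Next Saturday: May 5, 2018.
Next Sunday: May 6, 2018.
Next Wednesday: May 9, 2018.
The following Saturday is May 12, 2018.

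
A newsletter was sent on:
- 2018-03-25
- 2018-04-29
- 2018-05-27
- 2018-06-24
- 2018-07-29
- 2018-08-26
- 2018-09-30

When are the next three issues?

All Sundays; the gaps (35, 28, 28, 35, 28, 35) vary with month length.
This is the last Sunday of each month.
Last Sunday of October 2018: 2018-10-28.
November 2018 ends with Sunday 2018-11-25.
December 2018 ends with Sunday 2018-12-30.

2018-10-28, 2018-11-25, 2018-12-30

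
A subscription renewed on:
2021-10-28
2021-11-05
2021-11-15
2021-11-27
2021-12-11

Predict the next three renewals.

2021-12-27, 2022-01-14, 2022-02-03

The spacing grows by 2 each time: 8, 10, 12, 14 days.
Next gap: 16 days. 2021-12-11 + 16 days = 2021-12-27.
Next gap: 18 days. 2021-12-27 + 18 days = 2022-01-14.
Next gap: 20 days. 2022-01-14 + 20 days = 2022-02-03.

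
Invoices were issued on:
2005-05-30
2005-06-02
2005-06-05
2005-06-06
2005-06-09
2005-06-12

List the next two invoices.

The gap pattern 3, 3, 1, 3, 3 repeats every 3 events.
These are the Mondays, Thursdays and Sundays of each week.
The following Monday is 2005-06-13.
The following Thursday is 2005-06-16.

2005-06-13, 2005-06-16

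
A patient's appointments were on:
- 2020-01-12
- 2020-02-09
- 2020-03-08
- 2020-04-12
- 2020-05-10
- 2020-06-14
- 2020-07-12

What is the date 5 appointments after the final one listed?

All dates are Sundays, 28, 28, 35, 28, 35, 28 days apart.
Specifically, the 2nd Sunday of each month.
August 2020 — 2nd Sunday is 2020-08-09.
2nd Sunday of September 2020: 2020-09-13.
2nd Sunday of October 2020: 2020-10-11.
2nd Sunday of November 2020: 2020-11-08.
2nd Sunday of December 2020: 2020-12-13.

2020-12-13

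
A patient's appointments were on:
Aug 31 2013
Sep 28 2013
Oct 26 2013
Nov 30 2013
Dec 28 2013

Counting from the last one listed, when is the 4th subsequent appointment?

Every date is a Saturday; gaps 28, 28, 35, 28 days.
Each is the last Saturday of its month (at least one falls on the 29th or later, ruling out '4th Saturday').
January 2014 ends with Saturday Jan 25 2014.
Last Saturday of February 2014: Feb 22 2014.
March 2014 ends with Saturday Mar 29 2014.
Last Saturday of April 2014: Apr 26 2014.

Apr 26 2014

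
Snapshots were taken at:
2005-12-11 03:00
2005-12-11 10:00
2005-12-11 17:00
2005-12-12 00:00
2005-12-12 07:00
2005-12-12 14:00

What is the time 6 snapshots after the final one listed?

2005-12-14 08:00

Gaps: 7, 7, 7, 7, 7 hours — each event is 7 hours after the previous one.
2005-12-12 14:00 + 7 h = 2005-12-12 21:00.
2005-12-12 21:00 + 7 h = 2005-12-13 04:00.
2005-12-13 04:00 + 7 h = 2005-12-13 11:00.
2005-12-13 11:00 + 7 h = 2005-12-13 18:00.
2005-12-13 18:00 + 7 h = 2005-12-14 01:00.
2005-12-14 01:00 + 7 h = 2005-12-14 08:00.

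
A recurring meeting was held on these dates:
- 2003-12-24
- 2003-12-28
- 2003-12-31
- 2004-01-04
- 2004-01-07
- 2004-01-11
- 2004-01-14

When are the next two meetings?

The gap pattern 4, 3, 4, 3, 4, 3 repeats every 2 events.
These are the Wednesdays and Sundays of each week.
Next Sunday: 2004-01-18.
The following Wednesday is 2004-01-21.

2004-01-18, 2004-01-21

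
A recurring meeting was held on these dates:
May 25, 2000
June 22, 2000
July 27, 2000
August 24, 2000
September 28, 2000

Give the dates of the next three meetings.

All dates are Thursdays, 28, 35, 28, 35 days apart.
Specifically, the 4th Thursday of each month.
4th Thursday of October 2000: October 26, 2000.
4th Thursday of November 2000: November 23, 2000.
December 2000 — 4th Thursday is December 28, 2000.

October 26, 2000; November 23, 2000; December 28, 2000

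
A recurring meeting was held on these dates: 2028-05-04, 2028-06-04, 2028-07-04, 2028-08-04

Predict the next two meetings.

Gaps: 31, 30, 31 days — not constant. Every event is on the 4th of the month.
Pattern: the 4th of each month.
Next: September 2028 → 2028-09-04.
Next: October 2028 → 2028-10-04.

2028-09-04, 2028-10-04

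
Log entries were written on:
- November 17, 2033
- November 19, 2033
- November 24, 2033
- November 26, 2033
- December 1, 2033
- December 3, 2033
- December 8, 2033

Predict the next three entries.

The gap pattern 2, 5, 2, 5, 2, 5 repeats every 2 events.
These are the Thursdays and Saturdays of each week.
The following Saturday is December 10, 2033.
The following Thursday is December 15, 2033.
Next Saturday: December 17, 2033.

December 10, 2033; December 15, 2033; December 17, 2033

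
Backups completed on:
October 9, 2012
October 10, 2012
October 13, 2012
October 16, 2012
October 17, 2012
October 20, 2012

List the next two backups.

The gap pattern 1, 3, 3, 1, 3 repeats every 3 events.
These are the Tuesdays, Wednesdays and Saturdays of each week.
The following Tuesday is October 23, 2012.
Next Wednesday: October 24, 2012.

October 23, 2012; October 24, 2012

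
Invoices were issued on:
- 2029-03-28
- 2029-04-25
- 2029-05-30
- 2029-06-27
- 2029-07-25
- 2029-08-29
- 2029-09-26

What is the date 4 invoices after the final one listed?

2030-01-30

Every date is a Wednesday; gaps 28, 35, 28, 28, 35, 28 days.
Each is the last Wednesday of its month (at least one falls on the 29th or later, ruling out '4th Wednesday').
October 2029 ends with Wednesday 2029-10-31.
November 2029 ends with Wednesday 2029-11-28.
Last Wednesday of December 2029: 2029-12-26.
January 2030 ends with Wednesday 2030-01-30.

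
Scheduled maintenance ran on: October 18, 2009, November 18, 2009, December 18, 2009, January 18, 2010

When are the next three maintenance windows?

February 18, 2010; March 18, 2010; April 18, 2010

Each date is the 18th; the gaps (31, 30, 31) track the month lengths.
The rule is the 18th of each month.
Next: February 2010 → February 18, 2010.
Next: March 2010 → March 18, 2010.
Next: April 2010 → April 18, 2010.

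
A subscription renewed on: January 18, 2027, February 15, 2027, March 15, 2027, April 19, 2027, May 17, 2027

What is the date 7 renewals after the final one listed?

December 20, 2027

All dates are Mondays, 28, 28, 35, 28 days apart.
Specifically, the 3rd Monday of each month.
3rd Monday of June 2027: June 21, 2027.
3rd Monday of July 2027: July 19, 2027.
3rd Monday of August 2027: August 16, 2027.
September 2027 — 3rd Monday is September 20, 2027.
3rd Monday of October 2027: October 18, 2027.
November 2027 — 3rd Monday is November 15, 2027.
3rd Monday of December 2027: December 20, 2027.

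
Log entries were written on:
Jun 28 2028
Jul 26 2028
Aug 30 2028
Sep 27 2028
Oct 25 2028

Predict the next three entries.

All Wednesdays; the gaps (28, 35, 28, 28) vary with month length.
This is the last Wednesday of each month.
November 2028 ends with Wednesday Nov 29 2028.
December 2028 ends with Wednesday Dec 27 2028.
Last Wednesday of January 2029: Jan 31 2029.

Nov 29 2028, Dec 27 2028, Jan 31 2029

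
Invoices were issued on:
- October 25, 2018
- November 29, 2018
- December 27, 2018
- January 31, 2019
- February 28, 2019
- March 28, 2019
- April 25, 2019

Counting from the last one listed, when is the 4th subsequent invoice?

August 29, 2019

All Thursdays; the gaps (35, 28, 35, 28, 28, 28) vary with month length.
This is the last Thursday of each month.
May 2019 ends with Thursday May 30, 2019.
June 2019 ends with Thursday June 27, 2019.
Last Thursday of July 2019: July 25, 2019.
August 2019 ends with Thursday August 29, 2019.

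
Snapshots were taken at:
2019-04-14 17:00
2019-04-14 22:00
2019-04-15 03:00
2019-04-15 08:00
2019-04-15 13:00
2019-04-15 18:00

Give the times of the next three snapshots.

2019-04-15 23:00, 2019-04-16 04:00, 2019-04-16 09:00

Gaps: 5, 5, 5, 5, 5 hours — each event is 5 hours after the previous one.
2019-04-15 18:00 + 5 h = 2019-04-15 23:00.
2019-04-15 23:00 + 5 h = 2019-04-16 04:00.
2019-04-16 04:00 + 5 h = 2019-04-16 09:00.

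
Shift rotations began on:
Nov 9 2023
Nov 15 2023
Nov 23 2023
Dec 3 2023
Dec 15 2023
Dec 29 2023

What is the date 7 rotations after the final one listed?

May 31 2024

Intervals are 6, 8, 10, 12, 14 days — an arithmetic progression with common difference 2.
Next gap: 16 days. Dec 29 2023 + 16 days = Jan 14 2024.
Next gap: 18 days. Jan 14 2024 + 18 days = Feb 1 2024.
Next gap: 20 days. Feb 1 2024 + 20 days = Feb 21 2024.
Next gap: 22 days. Feb 21 2024 + 22 days = Mar 14 2024.
Next gap: 24 days. Mar 14 2024 + 24 days = Apr 7 2024.
Next gap: 26 days. Apr 7 2024 + 26 days = May 3 2024.
Next gap: 28 days. May 3 2024 + 28 days = May 31 2024.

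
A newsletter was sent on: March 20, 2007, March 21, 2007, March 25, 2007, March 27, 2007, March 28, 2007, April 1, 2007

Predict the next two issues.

April 3, 2007; April 4, 2007

The gap pattern 1, 4, 2, 1, 4 repeats every 3 events.
These are the Tuesdays, Wednesdays and Sundays of each week.
Next Tuesday: April 3, 2007.
The following Wednesday is April 4, 2007.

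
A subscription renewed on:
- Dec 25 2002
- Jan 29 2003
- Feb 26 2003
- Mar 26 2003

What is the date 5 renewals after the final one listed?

Every date is a Wednesday; gaps 35, 28, 28 days.
Each is the last Wednesday of its month (at least one falls on the 29th or later, ruling out '4th Wednesday').
Last Wednesday of April 2003: Apr 30 2003.
May 2003 ends with Wednesday May 28 2003.
Last Wednesday of June 2003: Jun 25 2003.
Last Wednesday of July 2003: Jul 30 2003.
August 2003 ends with Wednesday Aug 27 2003.

Aug 27 2003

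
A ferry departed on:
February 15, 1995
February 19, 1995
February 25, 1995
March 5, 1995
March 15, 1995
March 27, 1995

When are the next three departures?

The spacing grows by 2 each time: 4, 6, 8, 10, 12 days.
Next gap: 14 days. March 27, 1995 + 14 days = April 10, 1995.
Next gap: 16 days. April 10, 1995 + 16 days = April 26, 1995.
Next gap: 18 days. April 26, 1995 + 18 days = May 14, 1995.

April 10, 1995; April 26, 1995; May 14, 1995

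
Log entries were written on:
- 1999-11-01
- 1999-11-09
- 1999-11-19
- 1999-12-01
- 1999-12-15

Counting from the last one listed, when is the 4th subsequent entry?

2000-02-29

The spacing grows by 2 each time: 8, 10, 12, 14 days.
Next gap: 16 days. 1999-12-15 + 16 days = 1999-12-31.
Next gap: 18 days. 1999-12-31 + 18 days = 2000-01-18.
Next gap: 20 days. 2000-01-18 + 20 days = 2000-02-07.
Next gap: 22 days. 2000-02-07 + 22 days = 2000-02-29.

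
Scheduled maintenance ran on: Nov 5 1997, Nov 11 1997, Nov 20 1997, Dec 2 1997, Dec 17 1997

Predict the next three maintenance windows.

Gaps: 6, 9, 12, 15 days — each gap is 3 larger than the previous one.
Next gap: 18 days. Dec 17 1997 + 18 days = Jan 4 1998.
Next gap: 21 days. Jan 4 1998 + 21 days = Jan 25 1998.
Next gap: 24 days. Jan 25 1998 + 24 days = Feb 18 1998.

Jan 4 1998, Jan 25 1998, Feb 18 1998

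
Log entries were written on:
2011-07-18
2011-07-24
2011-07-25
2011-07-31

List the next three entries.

2011-08-01, 2011-08-07, 2011-08-08

Gaps: 6, 1, 6 days — not constant, but cyclic with period 2.
The events fall on every Monday and Sunday.
The following Monday is 2011-08-01.
Next Sunday: 2011-08-07.
Next Monday: 2011-08-08.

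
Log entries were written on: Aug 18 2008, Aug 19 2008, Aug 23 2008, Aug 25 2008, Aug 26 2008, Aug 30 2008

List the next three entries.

The gap pattern 1, 4, 2, 1, 4 repeats every 3 events.
These are the Mondays, Tuesdays and Saturdays of each week.
Next Monday: Sep 1 2008.
Next Tuesday: Sep 2 2008.
Next Saturday: Sep 6 2008.

Sep 1 2008, Sep 2 2008, Sep 6 2008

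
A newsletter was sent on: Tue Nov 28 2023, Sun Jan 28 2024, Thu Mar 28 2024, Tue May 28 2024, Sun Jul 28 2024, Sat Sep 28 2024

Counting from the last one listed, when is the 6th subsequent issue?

Sun Sep 28 2025

The day-of-month is always 28 (61, 60, 61, 61, 62 days between events).
So this recurs on the 28th of every 2 months.
November 2024: Thu Nov 28 2024.
January 2025: Tue Jan 28 2025.
Next: March 2025 → Fri Mar 28 2025.
May 2025: Wed May 28 2025.
July 2025: Mon Jul 28 2025.
Next: September 2025 → Sun Sep 28 2025.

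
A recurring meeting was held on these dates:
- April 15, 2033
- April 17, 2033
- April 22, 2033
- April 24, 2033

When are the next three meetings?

April 29, 2033; May 1, 2033; May 6, 2033

The gap pattern 2, 5, 2 repeats every 2 events.
These are the Fridays and Sundays of each week.
The following Friday is April 29, 2033.
Next Sunday: May 1, 2033.
The following Friday is May 6, 2033.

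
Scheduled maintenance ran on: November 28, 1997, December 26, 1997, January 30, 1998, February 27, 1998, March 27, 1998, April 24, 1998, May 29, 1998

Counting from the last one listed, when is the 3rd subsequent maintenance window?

August 28, 1998

All Fridays; the gaps (28, 35, 28, 28, 28, 35) vary with month length.
This is the last Friday of each month.
Last Friday of June 1998: June 26, 1998.
Last Friday of July 1998: July 31, 1998.
August 1998 ends with Friday August 28, 1998.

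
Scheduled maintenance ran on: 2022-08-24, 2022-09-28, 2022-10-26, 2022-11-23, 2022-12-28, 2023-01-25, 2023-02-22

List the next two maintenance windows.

Gaps: 35, 28, 28, 35, 28, 28 days — a mix of 28 and 35. Every date is a Wednesday.
Each is the 4th Wednesday of its month.
March 2023 — 4th Wednesday is 2023-03-22.
April 2023 — 4th Wednesday is 2023-04-26.

2023-03-22, 2023-04-26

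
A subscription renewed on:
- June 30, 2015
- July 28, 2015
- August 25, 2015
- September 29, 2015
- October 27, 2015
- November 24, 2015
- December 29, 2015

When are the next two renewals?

All Tuesdays; the gaps (28, 28, 35, 28, 28, 35) vary with month length.
This is the last Tuesday of each month.
January 2016 ends with Tuesday January 26, 2016.
Last Tuesday of February 2016: February 23, 2016.

January 26, 2016; February 23, 2016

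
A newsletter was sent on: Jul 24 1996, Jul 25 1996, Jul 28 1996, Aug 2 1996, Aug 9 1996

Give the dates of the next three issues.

Intervals are 1, 3, 5, 7 days — an arithmetic progression with common difference 2.
Next gap: 9 days. Aug 9 1996 + 9 days = Aug 18 1996.
Next gap: 11 days. Aug 18 1996 + 11 days = Aug 29 1996.
Next gap: 13 days. Aug 29 1996 + 13 days = Sep 11 1996.

Aug 18 1996, Aug 29 1996, Sep 11 1996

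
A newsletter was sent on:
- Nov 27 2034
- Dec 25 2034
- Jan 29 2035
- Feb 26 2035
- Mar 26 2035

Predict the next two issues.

Apr 30 2035, May 28 2035

These are Mondays with 28, 35, 28, 28-day gaps.
Each is the final Monday of its month — Jan 29 2035 is past the 28th, so '4th Monday' doesn't fit.
Last Monday of April 2035: Apr 30 2035.
May 2035 ends with Monday May 28 2035.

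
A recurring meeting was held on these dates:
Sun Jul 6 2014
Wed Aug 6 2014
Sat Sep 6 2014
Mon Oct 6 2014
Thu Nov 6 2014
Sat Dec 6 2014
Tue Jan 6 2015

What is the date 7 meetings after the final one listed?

Each date is the 6th; the gaps (31, 31, 30, 31, 30, 31) track the month lengths.
The rule is the 6th of each month.
Next: February 2015 → Fri Feb 6 2015.
March 2015: Fri Mar 6 2015.
April 2015: Mon Apr 6 2015.
May 2015: Wed May 6 2015.
Next: June 2015 → Sat Jun 6 2015.
Next: July 2015 → Mon Jul 6 2015.
August 2015: Thu Aug 6 2015.

Thu Aug 6 2015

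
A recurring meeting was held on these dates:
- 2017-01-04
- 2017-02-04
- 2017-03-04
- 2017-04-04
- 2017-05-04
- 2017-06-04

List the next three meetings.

2017-07-04, 2017-08-04, 2017-09-04

Gaps: 31, 28, 31, 30, 31 days — not constant. Every event is on the 4th of the month.
Pattern: the 4th of each month.
July 2017: 2017-07-04.
August 2017: 2017-08-04.
September 2017: 2017-09-04.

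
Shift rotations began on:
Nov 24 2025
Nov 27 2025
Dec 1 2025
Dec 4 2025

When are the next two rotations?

Dec 8 2025, Dec 11 2025

Gaps: 3, 4, 3 days — not constant, but cyclic with period 2.
The events fall on every Monday and Thursday.
Next Monday: Dec 8 2025.
Next Thursday: Dec 11 2025.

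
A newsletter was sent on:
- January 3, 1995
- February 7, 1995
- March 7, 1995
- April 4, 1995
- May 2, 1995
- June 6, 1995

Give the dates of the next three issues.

July 4, 1995; August 1, 1995; September 5, 1995

Gaps: 35, 28, 28, 28, 35 days — a mix of 28 and 35. Every date is a Tuesday.
Each is the 1st Tuesday of its month.
1st Tuesday of July 1995: July 4, 1995.
August 1995 — 1st Tuesday is August 1, 1995.
1st Tuesday of September 1995: September 5, 1995.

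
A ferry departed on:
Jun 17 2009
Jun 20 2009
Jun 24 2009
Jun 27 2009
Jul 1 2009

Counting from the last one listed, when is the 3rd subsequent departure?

Jul 11 2009

Gaps: 3, 4, 3, 4 days — not constant, but cyclic with period 2.
The events fall on every Wednesday and Saturday.
The following Saturday is Jul 4 2009.
Next Wednesday: Jul 8 2009.
Next Saturday: Jul 11 2009.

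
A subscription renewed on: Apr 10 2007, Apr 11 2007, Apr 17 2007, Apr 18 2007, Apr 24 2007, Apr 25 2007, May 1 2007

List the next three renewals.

Gaps: 1, 6, 1, 6, 1, 6 days — not constant, but cyclic with period 2.
The events fall on every Tuesday and Wednesday.
The following Wednesday is May 2 2007.
Next Tuesday: May 8 2007.
Next Wednesday: May 9 2007.

May 2 2007, May 8 2007, May 9 2007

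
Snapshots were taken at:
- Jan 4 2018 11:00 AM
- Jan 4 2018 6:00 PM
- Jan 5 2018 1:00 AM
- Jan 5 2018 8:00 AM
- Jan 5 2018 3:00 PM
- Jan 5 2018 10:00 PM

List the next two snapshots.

Jan 6 2018 5:00 AM, Jan 6 2018 12:00 PM

The interval is a steady 7 hours (7, 7, 7, 7, 7).
Jan 5 2018 10:00 PM + 7 h = Jan 6 2018 5:00 AM.
Jan 6 2018 5:00 AM + 7 h = Jan 6 2018 12:00 PM.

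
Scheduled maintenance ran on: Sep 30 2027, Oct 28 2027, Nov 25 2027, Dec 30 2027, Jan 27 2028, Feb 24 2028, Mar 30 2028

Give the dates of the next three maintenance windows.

Apr 27 2028, May 25 2028, Jun 29 2028

Every date is a Thursday; gaps 28, 28, 35, 28, 28, 35 days.
Each is the last Thursday of its month (at least one falls on the 29th or later, ruling out '4th Thursday').
Last Thursday of April 2028: Apr 27 2028.
Last Thursday of May 2028: May 25 2028.
Last Thursday of June 2028: Jun 29 2028.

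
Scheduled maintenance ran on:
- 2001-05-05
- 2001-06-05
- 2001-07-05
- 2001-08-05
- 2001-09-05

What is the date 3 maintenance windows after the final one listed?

The day-of-month is always 5 (31, 30, 31, 31 days between events).
So this recurs on the 5th of each month.
October 2001: 2001-10-05.
Next: November 2001 → 2001-11-05.
Next: December 2001 → 2001-12-05.

2001-12-05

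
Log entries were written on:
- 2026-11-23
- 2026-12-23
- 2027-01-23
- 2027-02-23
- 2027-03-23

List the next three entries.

Each date is the 23rd; the gaps (30, 31, 31, 28) track the month lengths.
The rule is the 23rd of each month.
Next: April 2027 → 2027-04-23.
May 2027: 2027-05-23.
June 2027: 2027-06-23.

2027-04-23, 2027-05-23, 2027-06-23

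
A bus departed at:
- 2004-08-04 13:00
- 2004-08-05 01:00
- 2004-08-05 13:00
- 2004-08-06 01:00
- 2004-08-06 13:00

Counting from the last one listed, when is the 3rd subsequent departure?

2004-08-08 01:00

Gaps: 12, 12, 12, 12 hours — each event is 12 hours after the previous one.
2004-08-06 13:00 + 12 h = 2004-08-07 01:00.
2004-08-07 01:00 + 12 h = 2004-08-07 13:00.
2004-08-07 13:00 + 12 h = 2004-08-08 01:00.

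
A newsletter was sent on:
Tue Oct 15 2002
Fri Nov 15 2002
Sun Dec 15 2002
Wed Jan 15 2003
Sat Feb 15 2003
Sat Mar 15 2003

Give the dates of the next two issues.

The day-of-month is always 15 (31, 30, 31, 31, 28 days between events).
So this recurs on the 15th of each month.
Next: April 2003 → Tue Apr 15 2003.
May 2003: Thu May 15 2003.

Tue Apr 15 2003, Thu May 15 2003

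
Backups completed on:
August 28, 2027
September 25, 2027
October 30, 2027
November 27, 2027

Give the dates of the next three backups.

December 25, 2027; January 29, 2028; February 26, 2028

Every date is a Saturday; gaps 28, 35, 28 days.
Each is the last Saturday of its month (at least one falls on the 29th or later, ruling out '4th Saturday').
December 2027 ends with Saturday December 25, 2027.
Last Saturday of January 2028: January 29, 2028.
February 2028 ends with Saturday February 26, 2028.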